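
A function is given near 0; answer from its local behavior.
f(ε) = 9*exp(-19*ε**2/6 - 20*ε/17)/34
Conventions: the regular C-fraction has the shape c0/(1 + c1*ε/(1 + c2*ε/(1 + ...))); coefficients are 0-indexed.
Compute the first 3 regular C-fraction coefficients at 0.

Taylor coefficients (expand at 0): a_0 = 9/34, a_1 = -90/289, a_2 = -12873/19652.
c0 = a_0 = 9/34. Peel one level at a time: if S = 1 + c*ε/S' with S'(0) = 1, then c is the ε-coefficient of S and S' = c*ε/(S - 1).
S_1 = c0/f = 1 + (20/17)*ε + (6691/1734)*ε^2 + ...; c1 = 20/17.
S_2 = c1*ε/(S_1 - 1) = 1 + (-6691/2040)*ε + ...; c2 = -6691/2040.

The regular C-fraction coefficients are [9/34, 20/17, -6691/2040].


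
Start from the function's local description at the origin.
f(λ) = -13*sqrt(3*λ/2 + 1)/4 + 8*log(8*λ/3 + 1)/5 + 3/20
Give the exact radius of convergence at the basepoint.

Branch term (8/5)*log(1 - λ/(-3/8)): its argument vanishes at λ = -3/8, a logarithmic branch point, modulus 3/8.
Branch term (-13/4)*sqrt(1 - λ/(-2/3)): its argument vanishes at λ = -2/3, a square-root branch point, modulus 2/3.
The radius of convergence is the smallest modulus among the singular points: 3/8.

The radius of convergence is 3/8.


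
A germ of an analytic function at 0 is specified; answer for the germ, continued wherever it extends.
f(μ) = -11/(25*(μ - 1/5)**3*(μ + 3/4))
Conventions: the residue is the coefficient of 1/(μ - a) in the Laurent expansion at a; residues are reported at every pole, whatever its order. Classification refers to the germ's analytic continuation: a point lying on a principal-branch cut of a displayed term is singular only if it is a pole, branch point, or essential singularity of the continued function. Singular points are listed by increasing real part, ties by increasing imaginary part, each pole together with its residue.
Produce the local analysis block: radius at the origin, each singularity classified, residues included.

Denominator factor (μ + 3/4): pole of order 1 at -3/4, modulus 3/4.
Denominator factor (μ - 1/5)^3: pole of order 3 at 1/5, modulus 1/5.
The radius of convergence is the smallest modulus among the singular points: 1/5.
At the order-1 pole -3/4 set g(μ) = (μ - (-3/4))*f(μ) = -11/(25*(μ - 1/5)**3).
Simple pole: residue = g(a) at a = -3/4, which is 3520/6859.
At the order-3 pole 1/5 set g(μ) = (μ - (1/5))^3*f(μ) = -11/(25*(μ + 3/4)).
Order-3 pole: residue = g''(a)/2; g''(1/5) = -7040/6859, so the residue is -3520/6859.
List the singular points by increasing real part (a conjugate pair: the negative imaginary part first).

Radius of convergence at 0: 1/5.
At -3/4: a pole of order 1; residue 3520/6859.
At 1/5: a pole of order 3; residue -3520/6859.


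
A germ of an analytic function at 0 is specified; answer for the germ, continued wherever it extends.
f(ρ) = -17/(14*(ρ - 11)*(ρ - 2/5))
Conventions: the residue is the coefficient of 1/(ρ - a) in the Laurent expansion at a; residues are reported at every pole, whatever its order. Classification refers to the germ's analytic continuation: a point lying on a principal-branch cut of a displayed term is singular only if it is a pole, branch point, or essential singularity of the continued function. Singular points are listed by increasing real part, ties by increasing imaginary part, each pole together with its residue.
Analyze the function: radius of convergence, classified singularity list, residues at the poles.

Radius of convergence at 0: 2/5.
At 2/5: a pole of order 1; residue 85/742.
At 11: a pole of order 1; residue -85/742.

Denominator factor (ρ - 11): pole of order 1 at 11, modulus 11.
Denominator factor (ρ - 2/5): pole of order 1 at 2/5, modulus 2/5.
The radius of convergence is the smallest modulus among the singular points: 2/5.
At the order-1 pole 2/5 set g(ρ) = (ρ - (2/5))*f(ρ) = -17/(14*(ρ - 11)).
Simple pole: residue = g(a) at a = 2/5, which is 85/742.
At the order-1 pole 11 set g(ρ) = (ρ - (11))*f(ρ) = -17/(14*(ρ - 2/5)).
Simple pole: residue = g(a) at a = 11, which is -85/742.
List the singular points by increasing real part (a conjugate pair: the negative imaginary part first).


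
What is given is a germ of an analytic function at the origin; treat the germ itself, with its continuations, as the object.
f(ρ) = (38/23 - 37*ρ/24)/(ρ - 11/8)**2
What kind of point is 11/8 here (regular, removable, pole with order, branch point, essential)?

The denominator factor ρ - 11/8 vanishes at 11/8 and appears to the power 2; the numerator there equals -2065/4416, nonzero, and no other factor vanishes.
Hence a pole whose order is the multiplicity, 2.

The point is a pole of order 2.


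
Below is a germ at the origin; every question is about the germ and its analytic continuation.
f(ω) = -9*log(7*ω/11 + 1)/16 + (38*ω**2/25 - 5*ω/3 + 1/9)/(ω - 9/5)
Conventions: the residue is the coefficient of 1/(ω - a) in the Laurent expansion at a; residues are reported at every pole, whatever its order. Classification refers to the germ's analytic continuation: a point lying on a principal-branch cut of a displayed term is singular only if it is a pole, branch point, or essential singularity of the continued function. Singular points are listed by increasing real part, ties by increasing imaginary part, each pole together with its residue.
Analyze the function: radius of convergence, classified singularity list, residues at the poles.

Denominator factor (ω - 9/5): pole of order 1 at 9/5, modulus 9/5.
Branch term (-9/16)*log(1 - ω/(-11/7)): its argument vanishes at ω = -11/7, a logarithmic branch point, modulus 11/7.
The radius of convergence is the smallest modulus among the singular points: 11/7.
The branch term is analytic at 9/5 and contributes nothing to the residue; only the rational part matters.
At the order-1 pole 9/5 set g(ω) = (ω - (9/5))*(rational part) = 38*ω**2/25 - 5*ω/3 + 1/9.
Simple pole: residue = g(a) at a = 9/5, which is 11452/5625.
List the singular points by increasing real part (a conjugate pair: the negative imaginary part first).

Radius of convergence at 0: 11/7.
At -11/7: a logarithmic branch point.
At 9/5: a pole of order 1; residue 11452/5625.


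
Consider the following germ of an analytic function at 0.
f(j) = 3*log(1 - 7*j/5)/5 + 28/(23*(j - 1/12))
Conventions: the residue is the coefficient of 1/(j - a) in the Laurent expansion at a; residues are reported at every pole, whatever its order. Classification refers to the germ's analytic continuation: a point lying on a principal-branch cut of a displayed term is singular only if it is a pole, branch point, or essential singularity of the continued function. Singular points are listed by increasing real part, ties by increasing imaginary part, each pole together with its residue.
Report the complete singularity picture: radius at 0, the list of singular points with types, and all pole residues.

Radius of convergence at 0: 1/12.
At 1/12: a pole of order 1; residue 28/23.
At 5/7: a logarithmic branch point.

Denominator factor (j - 1/12): pole of order 1 at 1/12, modulus 1/12.
Branch term (3/5)*log(1 - j/(5/7)): its argument vanishes at j = 5/7, a logarithmic branch point, modulus 5/7.
The radius of convergence is the smallest modulus among the singular points: 1/12.
The branch term is analytic at 1/12 and contributes nothing to the residue; only the rational part matters.
At the order-1 pole 1/12 set g(j) = (j - (1/12))*(rational part) = 28/23.
Simple pole: residue = g(a) at a = 1/12, which is 28/23.
List the singular points by increasing real part (a conjugate pair: the negative imaginary part first).


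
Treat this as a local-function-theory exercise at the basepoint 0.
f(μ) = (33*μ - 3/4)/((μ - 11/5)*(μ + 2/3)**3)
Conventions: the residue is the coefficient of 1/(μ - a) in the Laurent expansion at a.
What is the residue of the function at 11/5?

The residue is 969975/318028.

At the order-1 pole 11/5 set g(μ) = (μ - (11/5))*f(μ) = (33*μ - 3/4)/(μ + 2/3)**3.
Simple pole: residue = g(a) at a = 11/5, which is 969975/318028.


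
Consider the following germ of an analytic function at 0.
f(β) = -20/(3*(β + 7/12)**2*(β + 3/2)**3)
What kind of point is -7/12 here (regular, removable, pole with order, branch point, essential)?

The point is a pole of order 2.

The denominator factor β + 7/12 vanishes at -7/12 and appears to the power 2; the numerator there equals -20/3, nonzero, and no other factor vanishes.
Hence a pole whose order is the multiplicity, 2.


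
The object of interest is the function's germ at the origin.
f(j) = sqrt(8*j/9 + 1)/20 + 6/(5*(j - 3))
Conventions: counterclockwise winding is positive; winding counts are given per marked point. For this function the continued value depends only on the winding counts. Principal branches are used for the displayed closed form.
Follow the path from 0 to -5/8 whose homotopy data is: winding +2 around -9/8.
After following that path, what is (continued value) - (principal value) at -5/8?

The rational part is single-valued and drops out of the difference; each branch term changes only by its own monodromy.
(1/20)*sqrt(1 - j/(-9/8)): winding +2 is even, the square root returns to the same sheet, contribution 0.
Summing the contributions at j = -5/8 gives 0.

Continued minus principal equals 0.


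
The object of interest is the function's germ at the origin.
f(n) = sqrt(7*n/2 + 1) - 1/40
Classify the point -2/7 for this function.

The term (1)*sqrt(1 - n/(-2/7)) has argument 1 - -2/7/(-2/7) = 0 at -2/7: a square-root (algebraic, two-sheeted) branch point; the remaining terms are analytic or single-valued there.

The point is an algebraic (square-root) branch point.


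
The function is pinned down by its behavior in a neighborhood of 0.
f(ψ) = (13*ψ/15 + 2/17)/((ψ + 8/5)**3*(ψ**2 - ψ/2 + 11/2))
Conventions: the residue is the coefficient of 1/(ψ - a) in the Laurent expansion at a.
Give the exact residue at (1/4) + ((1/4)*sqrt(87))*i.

The residue is (-71022925/4433853657) - ((188561825/385745268159)*sqrt(87))*i.

The factor ψ**2 - ψ/2 + 11/2 splits as (ψ - a)(ψ - a') with a = (1/4) + ((1/4)*sqrt(87))*i, a' = (1/4) - ((1/4)*sqrt(87))*i. At the order-1 pole a set g(ψ) = (ψ - a)*f(ψ) = [(13*ψ/15 + 2/17)/(ψ + 8/5)**3] / (ψ - a').
Simple pole: residue = g(a) at a = (1/4) + ((1/4)*sqrt(87))*i, which is (-71022925/4433853657) - ((188561825/385745268159)*sqrt(87))*i.


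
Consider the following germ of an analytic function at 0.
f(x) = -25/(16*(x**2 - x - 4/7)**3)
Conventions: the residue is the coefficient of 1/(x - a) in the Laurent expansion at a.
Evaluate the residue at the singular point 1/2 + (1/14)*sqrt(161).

The residue is -(3675/97336)*sqrt(161).

The factor x**2 - x - 4/7 splits as (x - a)(x - a') with a = 1/2 + (1/14)*sqrt(161), a' = 1/2 - (1/14)*sqrt(161). At the order-3 pole a set g(x) = (x - a)^3*f(x) = [-25/16] / (x - a')^3.
Order-3 pole: residue = g''(a)/2; g''(1/2 + (1/14)*sqrt(161)) = -(3675/48668)*sqrt(161), so the residue is -(3675/97336)*sqrt(161).


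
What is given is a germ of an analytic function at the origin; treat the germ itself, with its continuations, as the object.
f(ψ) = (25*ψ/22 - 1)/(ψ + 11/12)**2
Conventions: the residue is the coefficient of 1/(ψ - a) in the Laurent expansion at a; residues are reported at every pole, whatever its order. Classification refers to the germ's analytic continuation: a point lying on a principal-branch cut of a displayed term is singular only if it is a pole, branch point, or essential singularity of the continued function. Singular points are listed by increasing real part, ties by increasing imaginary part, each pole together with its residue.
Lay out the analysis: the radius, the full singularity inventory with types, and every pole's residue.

Denominator factor (ψ + 11/12)^2: pole of order 2 at -11/12, modulus 11/12.
The radius of convergence is the smallest modulus among the singular points: 11/12.
At the order-2 pole -11/12 set g(ψ) = (ψ - (-11/12))^2*f(ψ) = 25*ψ/22 - 1.
Order-2 pole: residue = g'(a); g'(-11/12) = 25/22, so the residue is 25/22.

Radius of convergence at 0: 11/12.
At -11/12: a pole of order 2; residue 25/22.


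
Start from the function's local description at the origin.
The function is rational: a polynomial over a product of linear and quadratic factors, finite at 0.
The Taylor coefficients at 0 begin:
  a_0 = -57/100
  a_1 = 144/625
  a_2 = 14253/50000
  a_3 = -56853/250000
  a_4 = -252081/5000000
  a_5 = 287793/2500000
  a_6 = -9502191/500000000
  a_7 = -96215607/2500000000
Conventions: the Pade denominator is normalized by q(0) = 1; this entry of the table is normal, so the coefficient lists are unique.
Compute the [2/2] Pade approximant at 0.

Taylor coefficients needed (read off): a_0 = -57/100, a_1 = 144/625, a_2 = 14253/50000, a_3 = -56853/250000, a_4 = -252081/5000000.
Write the denominator as Q(v) = 1 + q1*v + q2*v^2. Requiring Q*f - P = O(v^5) with deg P <= 2 kills the coefficients of v^3..v^4 in Q*f:
  v^3: a_3 + q1*a_2 + q2*a_1 = 0, i.e. -56853/250000 + (14253/50000)*q1 + (144/625)*q2 = 0.
  v^4: a_4 + q1*a_3 + q2*a_2 = 0, i.e. -252081/5000000 + (-56853/250000)*q1 + (14253/50000)*q2 = 0.
Solving this linear system: q1 = 73903017/185631845, q2 = 1835773881/3712636900.
The numerator is Q*f truncated at degree 2: P0 = a_0 = -57/100; P1 = a_1 + q1*a_0 = 322428699/92815922500; P2 = a_2 + q1*a_1 + q2*a_0 = 629425473/6629708750.

The Pade approximant has numerator coefficients [-57/100, 322428699/92815922500, 629425473/6629708750]; denominator coefficients [1, 73903017/185631845, 1835773881/3712636900].


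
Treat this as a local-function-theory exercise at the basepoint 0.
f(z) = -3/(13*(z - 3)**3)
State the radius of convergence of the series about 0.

The radius of convergence is 3.

Denominator factor (z - 3)^3: pole of order 3 at 3, modulus 3.
The radius of convergence is the smallest modulus among the singular points: 3.


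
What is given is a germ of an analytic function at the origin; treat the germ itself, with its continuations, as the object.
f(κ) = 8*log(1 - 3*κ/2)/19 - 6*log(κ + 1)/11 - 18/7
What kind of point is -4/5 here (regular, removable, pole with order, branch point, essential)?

There is no denominator, hence no pole anywhere.
Branch term log(1 - κ/(-1)): argument at -4/5 is 1/5, nonzero, so -4/5 is not its branch point (a point on a principal cut is still regular for the continued germ).
Branch term log(1 - κ/(2/3)): argument at -4/5 is 11/5, nonzero, so -4/5 is not its branch point (a point on a principal cut is still regular for the continued germ).
So the germ continues analytically to -4/5.

The point is a regular point.


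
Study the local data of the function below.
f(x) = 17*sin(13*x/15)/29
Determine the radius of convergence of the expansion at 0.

The factor -sin(13*x/15) is entire and contributes no finite singular point.
The polynomial part has no poles.
No finite singular points: the Taylor series at 0 converges everywhere.

The radius of convergence is infinite.


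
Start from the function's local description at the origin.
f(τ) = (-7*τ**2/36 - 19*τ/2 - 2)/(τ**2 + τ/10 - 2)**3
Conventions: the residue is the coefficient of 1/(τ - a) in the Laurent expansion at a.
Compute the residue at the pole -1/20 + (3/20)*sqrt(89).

The residue is -(2512250/513922401)*sqrt(89).

The factor τ**2 + τ/10 - 2 splits as (τ - a)(τ - a') with a = -1/20 + (3/20)*sqrt(89), a' = -1/20 - (3/20)*sqrt(89). At the order-3 pole a set g(τ) = (τ - a)^3*f(τ) = [-7*τ**2/36 - 19*τ/2 - 2] / (τ - a')^3.
Order-3 pole: residue = g''(a)/2; g''(-1/20 + (3/20)*sqrt(89)) = -(5024500/513922401)*sqrt(89), so the residue is -(2512250/513922401)*sqrt(89).


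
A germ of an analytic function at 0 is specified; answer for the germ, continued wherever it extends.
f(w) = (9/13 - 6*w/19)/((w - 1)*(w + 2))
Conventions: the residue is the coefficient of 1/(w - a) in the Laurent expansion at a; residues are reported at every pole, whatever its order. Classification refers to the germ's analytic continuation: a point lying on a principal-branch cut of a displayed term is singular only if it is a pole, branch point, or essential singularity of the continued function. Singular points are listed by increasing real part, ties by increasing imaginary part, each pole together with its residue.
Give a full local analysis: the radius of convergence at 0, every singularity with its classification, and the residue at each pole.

Denominator factor (w + 2): pole of order 1 at -2, modulus 2.
Denominator factor (w - 1): pole of order 1 at 1, modulus 1.
The radius of convergence is the smallest modulus among the singular points: 1.
At the order-1 pole -2 set g(w) = (w - (-2))*f(w) = (9/13 - 6*w/19)/(w - 1).
Simple pole: residue = g(a) at a = -2, which is -109/247.
At the order-1 pole 1 set g(w) = (w - (1))*f(w) = (9/13 - 6*w/19)/(w + 2).
Simple pole: residue = g(a) at a = 1, which is 31/247.
List the singular points by increasing real part (a conjugate pair: the negative imaginary part first).

Radius of convergence at 0: 1.
At -2: a pole of order 1; residue -109/247.
At 1: a pole of order 1; residue 31/247.


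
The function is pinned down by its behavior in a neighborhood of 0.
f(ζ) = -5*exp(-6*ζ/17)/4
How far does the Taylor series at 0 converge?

The radius of convergence is infinite.

The factor exp(-6*ζ/17) is entire and contributes no finite singular point.
The polynomial part has no poles.
No finite singular points: the Taylor series at 0 converges everywhere.


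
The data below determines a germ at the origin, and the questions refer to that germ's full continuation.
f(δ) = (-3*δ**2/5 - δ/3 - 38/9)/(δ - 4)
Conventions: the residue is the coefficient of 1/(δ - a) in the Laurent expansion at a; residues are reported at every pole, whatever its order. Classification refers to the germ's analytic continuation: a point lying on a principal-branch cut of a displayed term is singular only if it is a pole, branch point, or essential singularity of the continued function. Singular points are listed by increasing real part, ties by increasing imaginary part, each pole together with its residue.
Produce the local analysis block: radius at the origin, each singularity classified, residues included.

Denominator factor (δ - 4): pole of order 1 at 4, modulus 4.
The radius of convergence is the smallest modulus among the singular points: 4.
At the order-1 pole 4 set g(δ) = (δ - (4))*f(δ) = -3*δ**2/5 - δ/3 - 38/9.
Simple pole: residue = g(a) at a = 4, which is -682/45.

Radius of convergence at 0: 4.
At 4: a pole of order 1; residue -682/45.


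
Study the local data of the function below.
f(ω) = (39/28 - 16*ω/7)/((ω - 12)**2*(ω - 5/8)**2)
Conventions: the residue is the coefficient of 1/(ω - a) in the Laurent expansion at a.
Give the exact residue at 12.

The residue is 93440/5274997.

At the order-2 pole 12 set g(ω) = (ω - (12))^2*f(ω) = (39/28 - 16*ω/7)/(ω - 5/8)**2.
Order-2 pole: residue = g'(a); g'(12) = 93440/5274997, so the residue is 93440/5274997.


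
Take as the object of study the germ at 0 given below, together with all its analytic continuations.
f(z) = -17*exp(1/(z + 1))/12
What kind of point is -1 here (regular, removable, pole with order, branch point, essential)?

The exponent 1/(z - (-1)) has a pole at -1, so exp(1/(z - (-1))) takes every nonzero value near it: an essential singularity (not a pole of any order).

The point is an essential singularity.


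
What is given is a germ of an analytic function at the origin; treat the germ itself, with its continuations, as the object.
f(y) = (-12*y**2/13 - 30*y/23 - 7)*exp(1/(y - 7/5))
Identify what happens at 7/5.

The point is an essential singularity.

The exponent 1/(y - (7/5)) has a pole at 7/5, so exp(1/(y - (7/5))) takes every nonzero value near it: an essential singularity (not a pole of any order).


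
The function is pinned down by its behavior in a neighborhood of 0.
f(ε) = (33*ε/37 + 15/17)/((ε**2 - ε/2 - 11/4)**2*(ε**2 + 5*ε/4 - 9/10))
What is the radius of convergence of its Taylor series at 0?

Denominator factor (ε**2 - ε/2 - 11/4)^2: discriminant 45/4, real irrational roots 1/4 + (3/4)*sqrt(5) and 1/4 - (3/4)*sqrt(5); poles of order 2, moduli 1/4 + (3/4)*sqrt(5) and -1/4 + (3/4)*sqrt(5).
Denominator factor (ε**2 + 5*ε/4 - 9/10): discriminant 413/80, real irrational roots -5/8 + (1/40)*sqrt(2065) and -5/8 - (1/40)*sqrt(2065); poles of order 1, moduli -5/8 + (1/40)*sqrt(2065) and 5/8 + (1/40)*sqrt(2065).
The radius of convergence is the smallest modulus among the singular points: -5/8 + (1/40)*sqrt(2065).

The radius of convergence is -5/8 + (1/40)*sqrt(2065).


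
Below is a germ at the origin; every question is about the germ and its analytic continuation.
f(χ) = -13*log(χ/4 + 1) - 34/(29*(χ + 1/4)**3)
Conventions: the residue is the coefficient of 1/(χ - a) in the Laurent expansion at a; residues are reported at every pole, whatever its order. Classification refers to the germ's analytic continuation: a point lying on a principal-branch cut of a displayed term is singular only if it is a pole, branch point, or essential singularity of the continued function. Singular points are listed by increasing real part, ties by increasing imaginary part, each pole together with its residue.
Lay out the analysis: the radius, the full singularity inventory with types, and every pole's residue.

Radius of convergence at 0: 1/4.
At -4: a logarithmic branch point.
At -1/4: a pole of order 3; residue 0.

Denominator factor (χ + 1/4)^3: pole of order 3 at -1/4, modulus 1/4.
Branch term (-13)*log(1 - χ/(-4)): its argument vanishes at χ = -4, a logarithmic branch point, modulus 4.
The radius of convergence is the smallest modulus among the singular points: 1/4.
The branch term is analytic at -1/4 and contributes nothing to the residue; only the rational part matters.
At the order-3 pole -1/4 set g(χ) = (χ - (-1/4))^3*(rational part) = -34/29.
Order-3 pole: residue = g''(a)/2; g''(-1/4) = 0, so the residue is 0.
List the singular points by increasing real part (a conjugate pair: the negative imaginary part first).


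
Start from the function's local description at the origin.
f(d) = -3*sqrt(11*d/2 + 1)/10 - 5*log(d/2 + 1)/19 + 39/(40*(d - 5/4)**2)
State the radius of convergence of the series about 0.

Denominator factor (d - 5/4)^2: pole of order 2 at 5/4, modulus 5/4.
Branch term (-5/19)*log(1 - d/(-2)): its argument vanishes at d = -2, a logarithmic branch point, modulus 2.
Branch term (-3/10)*sqrt(1 - d/(-2/11)): its argument vanishes at d = -2/11, a square-root branch point, modulus 2/11.
The radius of convergence is the smallest modulus among the singular points: 2/11.

The radius of convergence is 2/11.


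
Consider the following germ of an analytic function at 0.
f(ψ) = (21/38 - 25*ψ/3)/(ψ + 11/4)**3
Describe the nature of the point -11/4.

The denominator factor ψ + 11/4 vanishes at -11/4 and appears to the power 3; the numerator there equals 5351/228, nonzero, and no other factor vanishes.
Hence a pole whose order is the multiplicity, 3.

The point is a pole of order 3.


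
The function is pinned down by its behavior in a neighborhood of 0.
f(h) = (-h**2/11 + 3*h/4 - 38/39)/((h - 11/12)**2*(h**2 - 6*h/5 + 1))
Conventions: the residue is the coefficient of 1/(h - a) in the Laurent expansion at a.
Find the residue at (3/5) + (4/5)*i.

The factor h**2 - 6*h/5 + 1 splits as (h - a)(h - a') with a = (3/5) + (4/5)*i, a' = (3/5) - (4/5)*i. At the order-1 pole a set g(h) = (h - a)*f(h) = [(-h**2/11 + 3*h/4 - 38/39)/(h - 11/12)**2] / (h - a').
Simple pole: residue = g(a) at a = (3/5) + (4/5)*i, which is (-2230290/3693157) - (879195/81249454)*i.

The residue is (-2230290/3693157) - (879195/81249454)*i.


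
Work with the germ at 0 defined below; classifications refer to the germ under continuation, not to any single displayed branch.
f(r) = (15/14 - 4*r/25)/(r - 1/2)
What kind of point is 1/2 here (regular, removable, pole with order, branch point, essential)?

The denominator factor r - 1/2 vanishes at 1/2 and appears to the power 1; the numerator there equals 347/350, nonzero, and no other factor vanishes.
Hence a pole whose order is the multiplicity, 1.

The point is a pole of order 1.


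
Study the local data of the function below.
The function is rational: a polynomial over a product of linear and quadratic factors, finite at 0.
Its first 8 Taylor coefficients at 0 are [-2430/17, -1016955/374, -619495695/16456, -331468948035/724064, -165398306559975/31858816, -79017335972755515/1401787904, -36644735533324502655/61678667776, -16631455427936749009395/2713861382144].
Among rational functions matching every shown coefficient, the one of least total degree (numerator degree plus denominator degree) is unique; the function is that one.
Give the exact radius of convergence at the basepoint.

No rational of total degree below 4 reproduces all 8 coefficients; solving the [0/4] Pade equations on them gives f(δ) = 33/(17*(δ - 1/9)**2*(δ**2 + 9*δ/8 - 11/10)), whose expansion matches every shown term.
Denominator factor (δ**2 + 9*δ/8 - 11/10): discriminant 1813/320, real irrational roots -9/16 + (7/80)*sqrt(185) and -9/16 - (7/80)*sqrt(185); poles of order 1, moduli -9/16 + (7/80)*sqrt(185) and 9/16 + (7/80)*sqrt(185).
Denominator factor (δ - 1/9)^2: pole of order 2 at 1/9, modulus 1/9.
The radius of convergence is the smallest modulus among the singular points: 1/9.

The radius of convergence is 1/9.


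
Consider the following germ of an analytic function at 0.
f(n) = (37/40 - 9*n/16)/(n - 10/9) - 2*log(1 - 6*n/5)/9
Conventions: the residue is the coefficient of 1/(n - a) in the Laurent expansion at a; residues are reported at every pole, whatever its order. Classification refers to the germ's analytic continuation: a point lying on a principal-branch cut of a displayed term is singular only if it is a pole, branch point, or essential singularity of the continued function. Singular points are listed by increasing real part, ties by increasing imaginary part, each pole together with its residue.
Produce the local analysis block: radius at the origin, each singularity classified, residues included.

Denominator factor (n - 10/9): pole of order 1 at 10/9, modulus 10/9.
Branch term (-2/9)*log(1 - n/(5/6)): its argument vanishes at n = 5/6, a logarithmic branch point, modulus 5/6.
The radius of convergence is the smallest modulus among the singular points: 5/6.
The branch term is analytic at 10/9 and contributes nothing to the residue; only the rational part matters.
At the order-1 pole 10/9 set g(n) = (n - (10/9))*(rational part) = 37/40 - 9*n/16.
Simple pole: residue = g(a) at a = 10/9, which is 3/10.
List the singular points by increasing real part (a conjugate pair: the negative imaginary part first).

Radius of convergence at 0: 5/6.
At 5/6: a logarithmic branch point.
At 10/9: a pole of order 1; residue 3/10.


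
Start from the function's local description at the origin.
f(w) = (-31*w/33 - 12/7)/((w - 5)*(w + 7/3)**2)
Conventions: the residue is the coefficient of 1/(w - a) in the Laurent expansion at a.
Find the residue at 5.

The residue is -4443/37268.

At the order-1 pole 5 set g(w) = (w - (5))*f(w) = (-31*w/33 - 12/7)/(w + 7/3)**2.
Simple pole: residue = g(a) at a = 5, which is -4443/37268.


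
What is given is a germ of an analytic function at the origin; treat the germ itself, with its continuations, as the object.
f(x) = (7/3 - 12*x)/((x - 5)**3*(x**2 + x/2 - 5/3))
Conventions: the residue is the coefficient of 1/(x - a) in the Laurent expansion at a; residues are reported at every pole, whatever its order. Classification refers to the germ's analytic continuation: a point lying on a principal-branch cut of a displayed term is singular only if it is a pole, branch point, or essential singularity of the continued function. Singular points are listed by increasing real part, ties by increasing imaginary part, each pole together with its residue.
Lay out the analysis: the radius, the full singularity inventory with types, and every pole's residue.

Radius of convergence at 0: -1/4 + (1/12)*sqrt(249).
At -1/4 - (1/12)*sqrt(249): a pole of order 1; residue 174207/3723875 - (360567/309081625)*sqrt(249).
At -1/4 + (1/12)*sqrt(249): a pole of order 1; residue 174207/3723875 + (360567/309081625)*sqrt(249).
At 5: a pole of order 3; residue -348414/3723875.


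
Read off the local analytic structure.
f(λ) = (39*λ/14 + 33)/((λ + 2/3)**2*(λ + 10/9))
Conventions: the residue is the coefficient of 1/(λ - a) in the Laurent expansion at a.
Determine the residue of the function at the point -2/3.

The residue is -4239/28.

At the order-2 pole -2/3 set g(λ) = (λ - (-2/3))^2*f(λ) = (39*λ/14 + 33)/(λ + 10/9).
Order-2 pole: residue = g'(a); g'(-2/3) = -4239/28, so the residue is -4239/28.


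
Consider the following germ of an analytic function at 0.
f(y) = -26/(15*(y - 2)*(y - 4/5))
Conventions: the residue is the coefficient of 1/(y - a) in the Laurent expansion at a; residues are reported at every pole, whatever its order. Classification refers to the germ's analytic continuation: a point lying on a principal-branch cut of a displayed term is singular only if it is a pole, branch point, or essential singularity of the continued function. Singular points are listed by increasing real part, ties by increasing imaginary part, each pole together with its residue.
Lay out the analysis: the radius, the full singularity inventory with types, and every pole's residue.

Radius of convergence at 0: 4/5.
At 4/5: a pole of order 1; residue 13/9.
At 2: a pole of order 1; residue -13/9.

Denominator factor (y - 4/5): pole of order 1 at 4/5, modulus 4/5.
Denominator factor (y - 2): pole of order 1 at 2, modulus 2.
The radius of convergence is the smallest modulus among the singular points: 4/5.
At the order-1 pole 4/5 set g(y) = (y - (4/5))*f(y) = -26/(15*(y - 2)).
Simple pole: residue = g(a) at a = 4/5, which is 13/9.
At the order-1 pole 2 set g(y) = (y - (2))*f(y) = -26/(15*(y - 4/5)).
Simple pole: residue = g(a) at a = 2, which is -13/9.
List the singular points by increasing real part (a conjugate pair: the negative imaginary part first).


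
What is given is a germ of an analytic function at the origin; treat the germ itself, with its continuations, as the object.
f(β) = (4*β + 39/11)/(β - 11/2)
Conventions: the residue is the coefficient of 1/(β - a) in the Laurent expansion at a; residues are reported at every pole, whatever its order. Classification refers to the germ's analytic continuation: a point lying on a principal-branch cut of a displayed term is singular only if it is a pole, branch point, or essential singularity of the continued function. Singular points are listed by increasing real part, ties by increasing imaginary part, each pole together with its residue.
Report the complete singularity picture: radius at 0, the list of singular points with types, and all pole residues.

Radius of convergence at 0: 11/2.
At 11/2: a pole of order 1; residue 281/11.

Denominator factor (β - 11/2): pole of order 1 at 11/2, modulus 11/2.
The radius of convergence is the smallest modulus among the singular points: 11/2.
At the order-1 pole 11/2 set g(β) = (β - (11/2))*f(β) = 4*β + 39/11.
Simple pole: residue = g(a) at a = 11/2, which is 281/11.


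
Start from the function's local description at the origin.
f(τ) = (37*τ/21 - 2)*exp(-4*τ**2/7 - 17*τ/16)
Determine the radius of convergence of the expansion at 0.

The radius of convergence is infinite.

The factor exp(-4*τ**2/7 - 17*τ/16) is entire and contributes no finite singular point.
The polynomial part has no poles.
No finite singular points: the Taylor series at 0 converges everywhere.


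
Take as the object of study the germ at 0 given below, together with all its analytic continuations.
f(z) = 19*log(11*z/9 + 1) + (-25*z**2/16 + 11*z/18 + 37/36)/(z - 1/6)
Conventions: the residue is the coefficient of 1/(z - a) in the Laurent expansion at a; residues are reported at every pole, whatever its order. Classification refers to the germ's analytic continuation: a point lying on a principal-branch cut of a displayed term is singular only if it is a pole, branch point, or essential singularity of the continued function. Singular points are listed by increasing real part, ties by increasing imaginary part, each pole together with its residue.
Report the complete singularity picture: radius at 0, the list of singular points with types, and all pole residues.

Denominator factor (z - 1/6): pole of order 1 at 1/6, modulus 1/6.
Branch term (19)*log(1 - z/(-9/11)): its argument vanishes at z = -9/11, a logarithmic branch point, modulus 9/11.
The radius of convergence is the smallest modulus among the singular points: 1/6.
The branch term is analytic at 1/6 and contributes nothing to the residue; only the rational part matters.
At the order-1 pole 1/6 set g(z) = (z - (1/6))*(rational part) = -25*z**2/16 + 11*z/18 + 37/36.
Simple pole: residue = g(a) at a = 1/6, which is 1877/1728.
List the singular points by increasing real part (a conjugate pair: the negative imaginary part first).

Radius of convergence at 0: 1/6.
At -9/11: a logarithmic branch point.
At 1/6: a pole of order 1; residue 1877/1728.


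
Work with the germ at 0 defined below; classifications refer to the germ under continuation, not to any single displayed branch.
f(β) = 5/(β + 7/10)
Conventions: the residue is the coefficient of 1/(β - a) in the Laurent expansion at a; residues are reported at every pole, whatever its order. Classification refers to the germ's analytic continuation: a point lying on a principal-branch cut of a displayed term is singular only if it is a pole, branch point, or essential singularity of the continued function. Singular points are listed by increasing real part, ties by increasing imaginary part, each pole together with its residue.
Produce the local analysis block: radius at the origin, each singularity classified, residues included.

Denominator factor (β + 7/10): pole of order 1 at -7/10, modulus 7/10.
The radius of convergence is the smallest modulus among the singular points: 7/10.
At the order-1 pole -7/10 set g(β) = (β - (-7/10))*f(β) = 5.
Simple pole: residue = g(a) at a = -7/10, which is 5.

Radius of convergence at 0: 7/10.
At -7/10: a pole of order 1; residue 5.


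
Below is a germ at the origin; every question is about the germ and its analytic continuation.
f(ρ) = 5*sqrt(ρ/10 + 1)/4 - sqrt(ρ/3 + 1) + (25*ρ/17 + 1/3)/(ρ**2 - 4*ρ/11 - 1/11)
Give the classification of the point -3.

The point is an algebraic (square-root) branch point.

The term (-1)*sqrt(1 - ρ/(-3)) has argument 1 - -3/(-3) = 0 at -3: a square-root (algebraic, two-sheeted) branch point; the remaining terms are analytic or single-valued there.


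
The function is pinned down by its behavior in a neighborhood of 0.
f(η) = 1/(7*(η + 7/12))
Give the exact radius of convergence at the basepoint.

The radius of convergence is 7/12.

Denominator factor (η + 7/12): pole of order 1 at -7/12, modulus 7/12.
The radius of convergence is the smallest modulus among the singular points: 7/12.


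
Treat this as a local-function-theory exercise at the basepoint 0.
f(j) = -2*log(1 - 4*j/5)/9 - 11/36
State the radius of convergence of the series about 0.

The radius of convergence is 5/4.

Branch term (-2/9)*log(1 - j/(5/4)): its argument vanishes at j = 5/4, a logarithmic branch point, modulus 5/4.
The radius of convergence is the smallest modulus among the singular points: 5/4.


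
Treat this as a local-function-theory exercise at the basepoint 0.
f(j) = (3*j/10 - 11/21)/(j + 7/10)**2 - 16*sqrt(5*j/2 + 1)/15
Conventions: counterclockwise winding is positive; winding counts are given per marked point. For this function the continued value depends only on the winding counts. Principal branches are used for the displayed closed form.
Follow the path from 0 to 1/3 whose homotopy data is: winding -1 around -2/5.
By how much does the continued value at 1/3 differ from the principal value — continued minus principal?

Continued minus principal equals (16/45)*sqrt(66).

The rational part is single-valued and drops out of the difference; each branch term changes only by its own monodromy.
(-16/15)*sqrt(1 - j/(-2/5)): winding -1 is odd, the square root flips sign, contributing -2*(-16/15)*sqrt(1 - (1/3)/(-2/5)) = -2*(-16/15)*sqrt(11/6) = (16/45)*sqrt(66).
Summing the contributions at j = 1/3 gives (16/45)*sqrt(66).


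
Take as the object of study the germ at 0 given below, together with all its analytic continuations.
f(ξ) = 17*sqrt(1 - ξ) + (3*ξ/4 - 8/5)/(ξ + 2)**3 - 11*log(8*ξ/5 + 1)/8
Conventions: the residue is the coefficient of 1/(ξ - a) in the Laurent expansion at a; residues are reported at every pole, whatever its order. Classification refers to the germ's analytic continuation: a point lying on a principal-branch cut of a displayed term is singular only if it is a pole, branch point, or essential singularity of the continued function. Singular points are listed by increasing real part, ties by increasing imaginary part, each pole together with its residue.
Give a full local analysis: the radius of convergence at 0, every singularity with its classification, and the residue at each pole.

Denominator factor (ξ + 2)^3: pole of order 3 at -2, modulus 2.
Branch term (-11/8)*log(1 - ξ/(-5/8)): its argument vanishes at ξ = -5/8, a logarithmic branch point, modulus 5/8.
Branch term (17)*sqrt(1 - ξ/(1)): its argument vanishes at ξ = 1, a square-root branch point, modulus 1.
The radius of convergence is the smallest modulus among the singular points: 5/8.
The branch terms are analytic at -2 and contribute nothing to the residue; only the rational part matters.
At the order-3 pole -2 set g(ξ) = (ξ - (-2))^3*(rational part) = 3*ξ/4 - 8/5.
Order-3 pole: residue = g''(a)/2; g''(-2) = 0, so the residue is 0.
List the singular points by increasing real part (a conjugate pair: the negative imaginary part first).

Radius of convergence at 0: 5/8.
At -2: a pole of order 3; residue 0.
At -5/8: a logarithmic branch point.
At 1: an algebraic (square-root) branch point.


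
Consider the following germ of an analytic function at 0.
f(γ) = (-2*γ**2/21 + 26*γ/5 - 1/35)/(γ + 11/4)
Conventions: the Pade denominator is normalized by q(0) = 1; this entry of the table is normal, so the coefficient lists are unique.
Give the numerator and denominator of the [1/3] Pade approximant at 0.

Taylor coefficients needed (expand at 0): a_0 = -4/385, a_1 = 8024/4235, a_2 = -101128/139755, a_3 = 404512/1537305, a_4 = -1618048/16910355.
Write the denominator as Q(γ) = 1 + q1*γ + q2*γ^2 + q3*γ^3. Requiring Q*f - P = O(γ^5) with deg P <= 1 kills the coefficients of γ^2..γ^4 in Q*f:
  γ^2: a_2 + q1*a_1 + q2*a_0 = 0, i.e. -101128/139755 + (8024/4235)*q1 + (-4/385)*q2 = 0.
  γ^3: a_3 + q1*a_2 + q2*a_1 + q3*a_0 = 0, i.e. 404512/1537305 + (-101128/139755)*q1 + (8024/4235)*q2 + (-4/385)*q3 = 0.
  γ^4: a_4 + q1*a_3 + q2*a_2 + q3*a_1 = 0, i.e. -1618048/16910355 + (404512/1537305)*q1 + (-101128/139755)*q2 + (8024/4235)*q3 = 0.
Solving this linear system: q1 = 628017521/1644226254, q2 = 5751655/822113127, q3 = 316025/2466339381.
The numerator is Q*f truncated at degree 1: P0 = a_0 = -4/385; P1 = a_1 + q1*a_0 = 4945769606/2615814495.

The Pade approximant has numerator coefficients [-4/385, 4945769606/2615814495]; denominator coefficients [1, 628017521/1644226254, 5751655/822113127, 316025/2466339381].


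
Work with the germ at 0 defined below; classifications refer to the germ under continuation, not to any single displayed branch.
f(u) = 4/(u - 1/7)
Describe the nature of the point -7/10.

The point is a regular point.

Denominator factors: u - 1/7 = -59/70 at u = -7/10 — none vanishes.
So the germ continues analytically to -7/10.


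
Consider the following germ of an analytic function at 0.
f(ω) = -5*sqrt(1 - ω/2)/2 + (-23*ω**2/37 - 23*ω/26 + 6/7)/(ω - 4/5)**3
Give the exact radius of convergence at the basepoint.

The radius of convergence is 4/5.

Denominator factor (ω - 4/5)^3: pole of order 3 at 4/5, modulus 4/5.
Branch term (-5/2)*sqrt(1 - ω/(2)): its argument vanishes at ω = 2, a square-root branch point, modulus 2.
The radius of convergence is the smallest modulus among the singular points: 4/5.
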